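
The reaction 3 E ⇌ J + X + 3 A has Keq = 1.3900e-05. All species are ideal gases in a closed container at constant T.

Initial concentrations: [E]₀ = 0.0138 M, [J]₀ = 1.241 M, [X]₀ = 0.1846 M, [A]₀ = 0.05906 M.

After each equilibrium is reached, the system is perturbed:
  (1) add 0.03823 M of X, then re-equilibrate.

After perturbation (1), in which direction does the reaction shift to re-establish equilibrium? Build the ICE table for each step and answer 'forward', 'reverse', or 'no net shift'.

Q₀ = 17.96 vs Keq = 1.3900e-05 ⇒ Q>K, reverse
Step 1:
                    E           J           X           A
  init         0.0138       1.241      0.1846     0.05906
  Δ            0.0562    -0.01873    -0.01873     -0.0562
  eq             0.07       1.222      0.1659    0.002865
  solve Keq expr → x = -0.01873; check Q = 1.3900e-05
Then add 0.03823 M of X.
Step 2:
                    E           J           X           A
  init           0.07       1.222      0.2041    0.002865
  Δ        1.8403e-04 -6.1343e-05 -6.1343e-05 -1.8403e-04
  eq          0.07018       1.222       0.204    0.002681
  solve Keq expr → x = -6.1343e-05; check Q = 1.3900e-05

Direction: reverse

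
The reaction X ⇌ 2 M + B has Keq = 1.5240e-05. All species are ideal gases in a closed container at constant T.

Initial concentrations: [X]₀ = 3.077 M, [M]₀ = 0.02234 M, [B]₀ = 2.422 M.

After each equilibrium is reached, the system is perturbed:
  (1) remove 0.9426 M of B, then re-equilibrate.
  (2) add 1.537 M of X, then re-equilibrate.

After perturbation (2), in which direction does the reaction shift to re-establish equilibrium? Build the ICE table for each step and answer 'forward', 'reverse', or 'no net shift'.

Direction: forward

Q₀ = 3.9284e-04 vs Keq = 1.5240e-05 ⇒ Q>K, reverse
Step 1:
                  X         M         B
  I           3.077   0.02234     2.422
  C        0.008963  -0.01793 -0.008963
  E           3.086  0.004415     2.413
  solve Keq expr → x = -0.008963; check Q = 1.5240e-05
Then remove 0.9426 M of B.
Step 2:
                  X         M         B
  I           3.086  0.004415      1.47
  C       -6.1946e-04  0.001239 6.1946e-04
  E           3.085  0.005654     1.471
  solve Keq expr → x = 6.1946e-04; check Q = 1.5240e-05
Then add 1.537 M of X.
Step 3:
                  X         M         B
  I           4.622  0.005654     1.471
  C       -6.3221e-04  0.001264 6.3221e-04
  E           4.622  0.006918     1.472
  solve Keq expr → x = 6.3221e-04; check Q = 1.5240e-05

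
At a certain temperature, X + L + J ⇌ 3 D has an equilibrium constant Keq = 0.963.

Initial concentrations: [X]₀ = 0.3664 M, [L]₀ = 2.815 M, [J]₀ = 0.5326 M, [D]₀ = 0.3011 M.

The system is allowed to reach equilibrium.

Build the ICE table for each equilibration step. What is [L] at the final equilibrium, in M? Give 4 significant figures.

Q₀ = 0.04969 vs Keq = 0.963 ⇒ Q<K, forward
Step 1:
                   X          L          J          D
  I           0.3664      2.815     0.5326     0.3011
  C          -0.1156    -0.1156    -0.1156     0.3467
  E           0.2508      2.699      0.417     0.6478
  solve Keq expr → x = 0.1156; check Q = 0.963

[L]_eq = 2.699 M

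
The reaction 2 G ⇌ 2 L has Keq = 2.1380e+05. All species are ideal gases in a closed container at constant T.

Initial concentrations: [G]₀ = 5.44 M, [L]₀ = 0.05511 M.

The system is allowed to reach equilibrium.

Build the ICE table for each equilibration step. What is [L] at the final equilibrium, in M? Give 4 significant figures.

[L]_eq = 5.483 M

Q₀ = 1.0263e-04 vs Keq = 2.1380e+05 ⇒ Q<K, forward
Step 1:
                  G         L
  Initial      5.44   0.05511
  Change     -5.428     5.428
  Equil     0.01186     5.483
  solve Keq expr → x = 2.714; check Q = 2.1380e+05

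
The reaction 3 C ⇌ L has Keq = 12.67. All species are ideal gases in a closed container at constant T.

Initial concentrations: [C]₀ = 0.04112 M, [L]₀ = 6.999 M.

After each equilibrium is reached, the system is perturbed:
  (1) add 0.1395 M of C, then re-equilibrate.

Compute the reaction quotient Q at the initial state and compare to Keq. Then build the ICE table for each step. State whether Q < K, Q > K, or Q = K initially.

Q₀ = 1.0066e+05; Q > K (proceeds reverse)

Q₀ = 1.0066e+05 vs Keq = 12.67 ⇒ Q>K, reverse
Step 1:
                  C         L
  I         0.04112     6.999
  C          0.7692   -0.2564
  E          0.8104     6.743
  solve Keq expr → x = -0.2564; check Q = 12.67
Then add 0.1395 M of C.
Step 2:
                  C         L
  I          0.9499     6.743
  C         -0.1377   0.04589
  E          0.8122     6.788
  solve Keq expr → x = 0.04589; check Q = 12.67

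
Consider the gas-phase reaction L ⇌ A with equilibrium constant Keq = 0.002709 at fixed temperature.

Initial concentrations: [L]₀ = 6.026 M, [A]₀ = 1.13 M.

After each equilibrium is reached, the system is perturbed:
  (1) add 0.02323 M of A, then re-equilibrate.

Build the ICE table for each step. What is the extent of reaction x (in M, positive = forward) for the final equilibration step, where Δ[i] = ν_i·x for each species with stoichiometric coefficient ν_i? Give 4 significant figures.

Q₀ = 0.1875 vs Keq = 0.002709 ⇒ Q>K, reverse
Step 1:
                   L          A
  init         6.026       1.13
  Δ            1.111     -1.111
  eq           7.137    0.01933
  solve Keq expr → x = -1.111; check Q = 0.002709
Then add 0.02323 M of A.
Step 2:
                   L          A
  init         7.137    0.04256
  Δ          0.02317   -0.02317
  eq            7.16     0.0194
  solve Keq expr → x = -0.02317; check Q = 0.002709

x = -0.02317 M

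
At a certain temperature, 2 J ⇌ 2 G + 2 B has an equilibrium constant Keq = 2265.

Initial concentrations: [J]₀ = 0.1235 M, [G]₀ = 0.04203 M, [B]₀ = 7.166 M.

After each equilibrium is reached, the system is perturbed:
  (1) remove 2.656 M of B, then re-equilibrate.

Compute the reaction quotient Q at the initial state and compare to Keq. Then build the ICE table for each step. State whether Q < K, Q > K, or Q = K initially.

Q₀ = 5.948; Q < K (proceeds forward)

Q₀ = 5.948 vs Keq = 2265 ⇒ Q<K, forward
Step 1:
                   J          G          B
  init        0.1235    0.04203      7.166
  Δ          -0.1016     0.1016     0.1016
  eq         0.02193     0.1436      7.268
  solve Keq expr → x = 0.05079; check Q = 2265
Then remove 2.656 M of B.
Step 2:
                   J          G          B
  init       0.02193     0.1436      4.612
  Δ        -0.007285   0.007285   0.007285
  eq         0.01464     0.1509      4.619
  solve Keq expr → x = 0.003643; check Q = 2265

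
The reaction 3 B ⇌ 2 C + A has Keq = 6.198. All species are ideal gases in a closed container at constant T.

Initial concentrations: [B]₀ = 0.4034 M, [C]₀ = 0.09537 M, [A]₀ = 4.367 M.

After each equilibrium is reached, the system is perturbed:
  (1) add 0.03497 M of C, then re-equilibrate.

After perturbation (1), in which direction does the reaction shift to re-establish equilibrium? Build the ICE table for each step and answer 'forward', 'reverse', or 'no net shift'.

Direction: reverse

Q₀ = 0.6051 vs Keq = 6.198 ⇒ Q<K, forward
Step 1:
                   B          C          A
  init        0.4034    0.09537      4.367
  Δ          -0.1222    0.08146    0.04073
  eq          0.2812     0.1768      4.408
  solve Keq expr → x = 0.04073; check Q = 6.198
Then add 0.03497 M of C.
Step 2:
                   B          C          A
  init        0.2812     0.2118      4.408
  Δ          0.02139   -0.01426  -0.007129
  eq          0.3026     0.1975      4.401
  solve Keq expr → x = -0.007129; check Q = 6.198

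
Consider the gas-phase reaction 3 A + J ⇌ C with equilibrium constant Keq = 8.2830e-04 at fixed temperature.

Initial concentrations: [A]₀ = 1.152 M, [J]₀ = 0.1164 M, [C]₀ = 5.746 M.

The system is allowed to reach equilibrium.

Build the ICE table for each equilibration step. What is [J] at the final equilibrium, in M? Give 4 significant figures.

Q₀ = 32.29 vs Keq = 8.2830e-04 ⇒ Q>K, reverse
Step 1:
                    A           J           C
  I             1.152      0.1164       5.746
  C             9.032       3.011      -3.011
  E             10.18       3.127       2.735
  solve Keq expr → x = -3.011; check Q = 8.2830e-04

[J]_eq = 3.127 M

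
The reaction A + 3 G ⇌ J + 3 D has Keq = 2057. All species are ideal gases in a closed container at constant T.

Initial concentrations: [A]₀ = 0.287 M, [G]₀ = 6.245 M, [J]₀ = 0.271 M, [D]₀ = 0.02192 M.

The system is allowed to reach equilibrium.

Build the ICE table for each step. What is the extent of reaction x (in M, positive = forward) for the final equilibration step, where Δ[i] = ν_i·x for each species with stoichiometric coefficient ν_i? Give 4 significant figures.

x = 0.287 M

Q₀ = 4.0833e-08 vs Keq = 2057 ⇒ Q<K, forward
Step 1:
                    A           G           J           D
  I             0.287       6.245       0.271     0.02192
  C            -0.287      -0.861       0.287       0.861
  E        1.1963e-06       5.384       0.558      0.8829
  solve Keq expr → x = 0.287; check Q = 2057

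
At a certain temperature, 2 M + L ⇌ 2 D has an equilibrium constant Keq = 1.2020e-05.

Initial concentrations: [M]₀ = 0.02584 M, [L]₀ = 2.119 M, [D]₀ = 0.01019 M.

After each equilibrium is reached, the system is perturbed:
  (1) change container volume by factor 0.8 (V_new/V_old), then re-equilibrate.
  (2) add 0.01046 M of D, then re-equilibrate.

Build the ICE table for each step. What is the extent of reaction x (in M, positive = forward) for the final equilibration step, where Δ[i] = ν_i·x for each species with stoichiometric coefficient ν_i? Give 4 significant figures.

Q₀ = 0.07339 vs Keq = 1.2020e-05 ⇒ Q>K, reverse
Step 1:
                    M           L           D
  I           0.02584       2.119     0.01019
  C           0.01001    0.005004    -0.01001
  E           0.03585       2.124  1.8114e-04
  solve Keq expr → x = -0.005004; check Q = 1.2020e-05
Then change container volume by factor 0.8 (V_new/V_old).
Step 2:
                    M           L           D
  I           0.04481       2.655  2.2642e-04
  C       -2.6575e-05 -1.3287e-05  2.6575e-05
  E           0.04478       2.655  2.5299e-04
  solve Keq expr → x = 1.3287e-05; check Q = 1.2020e-05
Then add 0.01046 M of D.
Step 3:
                    M           L           D
  I           0.04478       2.655     0.01071
  C            0.0104      0.0052     -0.0104
  E           0.05519        2.66  3.1206e-04
  solve Keq expr → x = -0.0052; check Q = 1.2020e-05

x = -0.0052 M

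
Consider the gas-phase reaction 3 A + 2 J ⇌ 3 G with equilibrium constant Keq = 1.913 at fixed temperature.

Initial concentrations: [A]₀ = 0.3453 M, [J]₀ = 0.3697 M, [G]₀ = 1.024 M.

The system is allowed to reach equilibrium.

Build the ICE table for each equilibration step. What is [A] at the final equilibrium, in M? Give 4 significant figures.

[A]_eq = 0.7199 M

Q₀ = 190.8 vs Keq = 1.913 ⇒ Q>K, reverse
Step 1:
                  A         J         G
  Initial    0.3453    0.3697     1.024
  Change     0.3746    0.2497   -0.3746
  Equil      0.7199    0.6194    0.6494
  solve Keq expr → x = -0.1249; check Q = 1.913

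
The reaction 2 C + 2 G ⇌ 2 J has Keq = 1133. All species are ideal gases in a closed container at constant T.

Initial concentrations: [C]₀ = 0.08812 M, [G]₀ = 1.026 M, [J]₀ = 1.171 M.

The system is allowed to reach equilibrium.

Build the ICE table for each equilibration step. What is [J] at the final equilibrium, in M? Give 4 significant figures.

[J]_eq = 1.222 M

Q₀ = 167.8 vs Keq = 1133 ⇒ Q<K, forward
Step 1:
                  C         G         J
  init      0.08812     1.026     1.171
  Δ        -0.05089  -0.05089   0.05089
  eq        0.03723    0.9751     1.222
  solve Keq expr → x = 0.02545; check Q = 1133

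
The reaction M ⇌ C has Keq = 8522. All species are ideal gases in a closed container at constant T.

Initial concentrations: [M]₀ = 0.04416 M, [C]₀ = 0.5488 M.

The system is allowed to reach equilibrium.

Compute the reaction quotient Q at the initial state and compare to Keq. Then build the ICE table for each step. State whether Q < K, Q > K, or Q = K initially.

Q₀ = 12.43 vs Keq = 8522 ⇒ Q<K, forward
Step 1:
                    M           C
  init        0.04416      0.5488
  Δ          -0.04409     0.04409
  eq       6.9572e-05      0.5929
  solve Keq expr → x = 0.04409; check Q = 8522

Q₀ = 12.43; Q < K (proceeds forward)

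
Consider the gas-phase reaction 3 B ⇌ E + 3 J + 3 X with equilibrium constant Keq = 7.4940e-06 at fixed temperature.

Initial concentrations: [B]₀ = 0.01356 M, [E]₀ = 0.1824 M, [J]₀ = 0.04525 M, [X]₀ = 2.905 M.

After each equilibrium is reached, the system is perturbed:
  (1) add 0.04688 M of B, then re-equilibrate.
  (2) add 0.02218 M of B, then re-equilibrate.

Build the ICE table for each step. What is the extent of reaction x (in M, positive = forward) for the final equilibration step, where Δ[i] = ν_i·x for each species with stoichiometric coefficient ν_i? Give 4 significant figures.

Q₀ = 166.2 vs Keq = 7.4940e-06 ⇒ Q>K, reverse
Step 1:
                  B         E         J         X
  Initial   0.01356    0.1824   0.04525     2.905
  Change    0.04453  -0.01484  -0.04453  -0.04453
  Equil     0.05809    0.1676 7.2084e-04      2.86
  solve Keq expr → x = -0.01484; check Q = 7.4940e-06
Then add 0.04688 M of B.
Step 2:
                  B         E         J         X
  Initial     0.105    0.1676 7.2084e-04      2.86
  Change  -5.7387e-04 1.9129e-04 5.7387e-04 5.7387e-04
  Equil      0.1044    0.1677  0.001295     2.861
  solve Keq expr → x = 1.9129e-04; check Q = 7.4940e-06
Then add 0.02218 M of B.
Step 3:
                  B         E         J         X
  Initial    0.1266    0.1677  0.001295     2.861
  Change  -2.7128e-04 9.0428e-05 2.7128e-04 2.7128e-04
  Equil      0.1263    0.1678  0.001566     2.861
  solve Keq expr → x = 9.0428e-05; check Q = 7.4940e-06

x = 9.0428e-05 M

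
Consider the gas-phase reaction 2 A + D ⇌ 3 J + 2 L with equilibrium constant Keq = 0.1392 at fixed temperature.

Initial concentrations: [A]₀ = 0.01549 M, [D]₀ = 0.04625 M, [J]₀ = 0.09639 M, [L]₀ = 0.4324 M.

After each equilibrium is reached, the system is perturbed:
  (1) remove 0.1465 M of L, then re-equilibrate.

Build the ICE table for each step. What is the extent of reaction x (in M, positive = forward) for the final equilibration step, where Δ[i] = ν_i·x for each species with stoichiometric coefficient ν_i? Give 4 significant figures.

x = 0.003125 M

Q₀ = 15.09 vs Keq = 0.1392 ⇒ Q>K, reverse
Step 1:
                    A           D           J           L
  I           0.01549     0.04625     0.09639      0.4324
  C           0.03151     0.01575    -0.04726    -0.03151
  E             0.047       0.062     0.04913      0.4009
  solve Keq expr → x = -0.01575; check Q = 0.1392
Then remove 0.1465 M of L.
Step 2:
                    A           D           J           L
  I             0.047       0.062     0.04913      0.2544
  C          -0.00625   -0.003125    0.009375     0.00625
  E           0.04074     0.05888     0.05851      0.2606
  solve Keq expr → x = 0.003125; check Q = 0.1392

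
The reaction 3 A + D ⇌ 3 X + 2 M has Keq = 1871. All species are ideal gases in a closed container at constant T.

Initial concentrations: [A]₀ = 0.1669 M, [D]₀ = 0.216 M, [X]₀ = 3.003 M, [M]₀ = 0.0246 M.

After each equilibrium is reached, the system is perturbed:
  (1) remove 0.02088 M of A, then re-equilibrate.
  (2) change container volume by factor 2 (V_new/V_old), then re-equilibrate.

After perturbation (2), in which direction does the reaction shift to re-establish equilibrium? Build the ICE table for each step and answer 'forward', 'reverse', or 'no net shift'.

Direction: forward

Q₀ = 16.32 vs Keq = 1871 ⇒ Q<K, forward
Step 1:
                    A           D           X           M
  I            0.1669       0.216       3.003      0.0246
  C          -0.08485    -0.02828     0.08485     0.05657
  E           0.08205      0.1877       3.088     0.08117
  solve Keq expr → x = 0.02828; check Q = 1871
Then remove 0.02088 M of A.
Step 2:
                    A           D           X           M
  I           0.06117      0.1877       3.088     0.08117
  C           0.01368    0.004559    -0.01368   -0.009118
  E           0.07484      0.1923       3.074     0.07205
  solve Keq expr → x = -0.004559; check Q = 1871
Then change container volume by factor 2 (V_new/V_old).
Step 3:
                    A           D           X           M
  I           0.03742     0.09614       1.537     0.03603
  C         -0.005443   -0.001814    0.005443    0.003629
  E           0.03198     0.09432       1.543     0.03965
  solve Keq expr → x = 0.001814; check Q = 1871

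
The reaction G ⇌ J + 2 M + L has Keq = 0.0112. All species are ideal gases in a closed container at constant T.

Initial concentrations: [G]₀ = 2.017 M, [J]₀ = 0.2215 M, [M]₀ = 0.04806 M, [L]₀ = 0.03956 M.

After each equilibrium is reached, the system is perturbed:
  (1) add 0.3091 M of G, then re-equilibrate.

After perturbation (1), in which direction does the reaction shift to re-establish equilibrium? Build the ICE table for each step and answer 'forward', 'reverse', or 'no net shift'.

Direction: forward

Q₀ = 1.0034e-05 vs Keq = 0.0112 ⇒ Q<K, forward
Step 1:
                   G          J          M          L
  I            2.017     0.2215    0.04806    0.03956
  C          -0.2002     0.2002     0.4005     0.2002
  E            1.817     0.4217     0.4485     0.2398
  solve Keq expr → x = 0.2002; check Q = 0.0112
Then add 0.3091 M of G.
Step 2:
                   G          J          M          L
  I            2.126     0.4217     0.4485     0.2398
  C         -0.01006    0.01006    0.02011    0.01006
  E            2.116     0.4318     0.4687     0.2499
  solve Keq expr → x = 0.01006; check Q = 0.0112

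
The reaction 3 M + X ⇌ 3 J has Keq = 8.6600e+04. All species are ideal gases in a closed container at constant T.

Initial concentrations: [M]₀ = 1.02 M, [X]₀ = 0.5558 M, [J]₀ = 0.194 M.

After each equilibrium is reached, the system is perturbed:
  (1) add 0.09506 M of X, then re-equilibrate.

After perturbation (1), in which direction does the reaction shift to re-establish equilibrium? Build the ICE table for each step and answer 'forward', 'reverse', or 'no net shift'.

Q₀ = 0.01238 vs Keq = 8.6600e+04 ⇒ Q<K, forward
Step 1:
                   M          X          J
  I             1.02     0.5558      0.194
  C          -0.9768    -0.3256     0.9768
  E          0.04318     0.2302      1.171
  solve Keq expr → x = 0.3256; check Q = 8.6600e+04
Then add 0.09506 M of X.
Step 2:
                   M          X          J
  I          0.04318     0.3253      1.171
  C        -0.004493  -0.001498   0.004493
  E          0.03869     0.3238      1.175
  solve Keq expr → x = 0.001498; check Q = 8.6600e+04

Direction: forward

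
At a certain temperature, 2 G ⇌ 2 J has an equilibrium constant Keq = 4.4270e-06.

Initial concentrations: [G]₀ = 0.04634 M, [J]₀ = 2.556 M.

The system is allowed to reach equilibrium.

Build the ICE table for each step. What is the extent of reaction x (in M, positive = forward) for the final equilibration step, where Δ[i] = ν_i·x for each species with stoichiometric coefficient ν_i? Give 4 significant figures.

Q₀ = 3042 vs Keq = 4.4270e-06 ⇒ Q>K, reverse
Step 1:
                   G          J
  I          0.04634      2.556
  C            2.551     -2.551
  E            2.597   0.005464
  solve Keq expr → x = -1.275; check Q = 4.4270e-06

x = -1.275 M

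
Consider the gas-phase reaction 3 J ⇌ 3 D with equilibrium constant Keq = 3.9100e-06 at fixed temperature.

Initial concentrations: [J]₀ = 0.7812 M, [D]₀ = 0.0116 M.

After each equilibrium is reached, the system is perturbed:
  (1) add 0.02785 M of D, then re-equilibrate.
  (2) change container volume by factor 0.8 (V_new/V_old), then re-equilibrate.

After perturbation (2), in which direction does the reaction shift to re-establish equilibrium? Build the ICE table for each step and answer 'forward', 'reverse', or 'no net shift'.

Q₀ = 3.2741e-06 vs Keq = 3.9100e-06 ⇒ Q<K, forward
Step 1:
                   J          D
  I           0.7812     0.0116
  C       -6.9610e-04 6.9610e-04
  E           0.7805     0.0123
  solve Keq expr → x = 2.3203e-04; check Q = 3.9100e-06
Then add 0.02785 M of D.
Step 2:
                   J          D
  I           0.7805    0.04015
  C          0.02742   -0.02742
  E           0.8079    0.01273
  solve Keq expr → x = -0.009139; check Q = 3.9100e-06
Then change container volume by factor 0.8 (V_new/V_old).
Step 3:
                   J          D
  I             1.01    0.01591
  C                0          0
  E             1.01    0.01591
  solve Keq expr → x = 0; check Q = 3.9100e-06

Direction: no net shift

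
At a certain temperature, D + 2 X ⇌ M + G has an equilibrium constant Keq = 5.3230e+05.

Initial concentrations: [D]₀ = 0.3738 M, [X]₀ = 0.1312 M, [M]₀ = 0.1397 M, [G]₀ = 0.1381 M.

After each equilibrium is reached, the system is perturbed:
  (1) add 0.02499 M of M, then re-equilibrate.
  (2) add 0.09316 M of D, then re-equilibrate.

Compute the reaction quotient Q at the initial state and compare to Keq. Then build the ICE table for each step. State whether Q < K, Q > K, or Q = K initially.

Q₀ = 2.998 vs Keq = 5.3230e+05 ⇒ Q<K, forward
Step 1:
                  D         X         M         G
  init       0.3738    0.1312    0.1397    0.1381
  Δ        -0.06535   -0.1307   0.06535   0.06535
  eq         0.3085 5.0406e-04     0.205    0.2034
  solve Keq expr → x = 0.06535; check Q = 5.3230e+05
Then add 0.02499 M of M.
Step 2:
                  D         X         M         G
  init       0.3085 5.0406e-04      0.23    0.2034
  Δ       1.4892e-05 2.9783e-05 -1.4892e-05 -1.4892e-05
  eq         0.3085 5.3384e-04      0.23    0.2034
  solve Keq expr → x = -1.4892e-05; check Q = 5.3230e+05
Then add 0.09316 M of D.
Step 3:
                  D         X         M         G
  init       0.4016 5.3384e-04      0.23    0.2034
  Δ       -3.2951e-05 -6.5903e-05 3.2951e-05 3.2951e-05
  eq         0.4016 4.6794e-04    0.2301    0.2035
  solve Keq expr → x = 3.2951e-05; check Q = 5.3230e+05

Q₀ = 2.998; Q < K (proceeds forward)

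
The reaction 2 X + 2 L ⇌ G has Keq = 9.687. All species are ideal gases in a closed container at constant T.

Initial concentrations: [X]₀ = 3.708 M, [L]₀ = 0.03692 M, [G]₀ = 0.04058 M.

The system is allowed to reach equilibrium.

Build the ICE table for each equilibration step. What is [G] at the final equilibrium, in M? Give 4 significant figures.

[G]_eq = 0.04937 M

Q₀ = 2.165 vs Keq = 9.687 ⇒ Q<K, forward
Step 1:
                    X           L           G
  I             3.708     0.03692     0.04058
  C          -0.01758    -0.01758    0.008788
  E              3.69     0.01934     0.04937
  solve Keq expr → x = 0.008788; check Q = 9.687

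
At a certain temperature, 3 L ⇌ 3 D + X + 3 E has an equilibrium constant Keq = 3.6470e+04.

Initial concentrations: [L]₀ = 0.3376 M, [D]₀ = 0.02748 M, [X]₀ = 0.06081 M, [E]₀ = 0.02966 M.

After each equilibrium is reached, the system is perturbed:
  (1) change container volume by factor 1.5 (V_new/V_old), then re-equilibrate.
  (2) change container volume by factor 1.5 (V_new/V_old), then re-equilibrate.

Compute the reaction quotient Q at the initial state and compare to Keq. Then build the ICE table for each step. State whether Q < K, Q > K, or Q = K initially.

Q₀ = 8.5572e-10; Q < K (proceeds forward)

Q₀ = 8.5572e-10 vs Keq = 3.6470e+04 ⇒ Q<K, forward
Step 1:
                   L          D          X          E
  I           0.3376    0.02748    0.06081    0.02966
  C          -0.3354     0.3354     0.1118     0.3354
  E         0.002224     0.3629     0.1726      0.365
  solve Keq expr → x = 0.1118; check Q = 3.6470e+04
Then change container volume by factor 1.5 (V_new/V_old).
Step 2:
                   L          D          X          E
  I         0.001483     0.2419     0.1151     0.2434
  C       -6.1425e-04 6.1425e-04 2.0475e-04 6.1425e-04
  E       8.6832e-04     0.2425     0.1153      0.244
  solve Keq expr → x = 2.0475e-04; check Q = 3.6470e+04
Then change container volume by factor 1.5 (V_new/V_old).
Step 3:
                   L          D          X          E
  I       5.7888e-04     0.1617    0.07685     0.1626
  C       -2.4063e-04 2.4063e-04 8.0210e-05 2.4063e-04
  E       3.3825e-04     0.1619    0.07693     0.1629
  solve Keq expr → x = 8.0210e-05; check Q = 3.6470e+04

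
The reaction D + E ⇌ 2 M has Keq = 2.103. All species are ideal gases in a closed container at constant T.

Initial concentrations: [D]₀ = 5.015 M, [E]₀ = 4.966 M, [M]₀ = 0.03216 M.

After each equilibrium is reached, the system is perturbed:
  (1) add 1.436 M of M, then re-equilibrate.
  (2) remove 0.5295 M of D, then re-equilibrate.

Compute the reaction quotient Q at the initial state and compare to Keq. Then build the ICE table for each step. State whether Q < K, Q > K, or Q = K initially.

Q₀ = 4.1529e-05 vs Keq = 2.103 ⇒ Q<K, forward
Step 1:
                    D           E           M
  init          5.015       4.966     0.03216
  Δ            -2.088      -2.088       4.176
  eq            2.927       2.878       4.209
  solve Keq expr → x = 2.088; check Q = 2.103
Then add 1.436 M of M.
Step 2:
                    D           E           M
  init          2.927       2.878       5.645
  Δ            0.4162      0.4162     -0.8324
  eq            3.343       3.294       4.812
  solve Keq expr → x = -0.4162; check Q = 2.103
Then remove 0.5295 M of D.
Step 3:
                    D           E           M
  init          2.813       3.294       4.812
  Δ            0.1151      0.1151     -0.2301
  eq            2.929       3.409       4.582
  solve Keq expr → x = -0.1151; check Q = 2.103

Q₀ = 4.1529e-05; Q < K (proceeds forward)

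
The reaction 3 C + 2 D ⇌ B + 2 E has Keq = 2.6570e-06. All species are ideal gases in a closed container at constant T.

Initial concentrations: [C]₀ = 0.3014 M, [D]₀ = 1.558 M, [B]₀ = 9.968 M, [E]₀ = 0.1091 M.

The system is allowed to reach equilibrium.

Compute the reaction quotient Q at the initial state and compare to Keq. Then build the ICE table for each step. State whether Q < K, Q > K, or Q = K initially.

Q₀ = 1.785 vs Keq = 2.6570e-06 ⇒ Q>K, reverse
Step 1:
                   C          D          B          E
  Initial     0.3014      1.558      9.968     0.1091
  Change      0.1632     0.1088   -0.05441    -0.1088
  Equil       0.4646      1.667      9.914 2.7330e-04
  solve Keq expr → x = -0.05441; check Q = 2.6570e-06

Q₀ = 1.785; Q > K (proceeds reverse)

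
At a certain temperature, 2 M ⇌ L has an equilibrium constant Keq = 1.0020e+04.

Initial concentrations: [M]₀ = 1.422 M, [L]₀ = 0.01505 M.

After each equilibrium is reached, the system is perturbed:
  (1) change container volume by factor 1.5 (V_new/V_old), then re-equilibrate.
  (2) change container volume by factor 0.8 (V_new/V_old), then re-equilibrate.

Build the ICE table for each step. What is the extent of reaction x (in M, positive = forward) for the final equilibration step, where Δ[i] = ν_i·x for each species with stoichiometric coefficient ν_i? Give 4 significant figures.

x = 4.5549e-04 M

Q₀ = 0.007443 vs Keq = 1.0020e+04 ⇒ Q<K, forward
Step 1:
                    M           L
  Initial       1.422     0.01505
  Change       -1.414      0.7068
  Equil      0.008487      0.7218
  solve Keq expr → x = 0.7068; check Q = 1.0020e+04
Then change container volume by factor 1.5 (V_new/V_old).
Step 2:
                    M           L
  Initial    0.005658      0.4812
  Change     0.001267 -6.3355e-04
  Equil      0.006925      0.4806
  solve Keq expr → x = -6.3355e-04; check Q = 1.0020e+04
Then change container volume by factor 0.8 (V_new/V_old).
Step 3:
                    M           L
  Initial    0.008657      0.6007
  Change  -9.1098e-04  4.5549e-04
  Equil      0.007746      0.6012
  solve Keq expr → x = 4.5549e-04; check Q = 1.0020e+04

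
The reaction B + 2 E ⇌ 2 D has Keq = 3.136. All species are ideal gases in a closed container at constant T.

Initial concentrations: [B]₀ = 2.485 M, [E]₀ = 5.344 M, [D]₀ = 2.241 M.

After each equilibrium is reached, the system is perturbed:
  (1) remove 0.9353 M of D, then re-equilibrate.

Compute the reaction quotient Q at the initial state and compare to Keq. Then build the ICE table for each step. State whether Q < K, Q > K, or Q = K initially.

Q₀ = 0.07077; Q < K (proceeds forward)

Q₀ = 0.07077 vs Keq = 3.136 ⇒ Q<K, forward
Step 1:
                    B           E           D
  I             2.485       5.344       2.241
  C            -1.356      -2.712       2.712
  E             1.129       2.632       4.953
  solve Keq expr → x = 1.356; check Q = 3.136
Then remove 0.9353 M of D.
Step 2:
                    B           E           D
  I             1.129       2.632       4.018
  C           -0.1197     -0.2394      0.2394
  E             1.009       2.393       4.257
  solve Keq expr → x = 0.1197; check Q = 3.136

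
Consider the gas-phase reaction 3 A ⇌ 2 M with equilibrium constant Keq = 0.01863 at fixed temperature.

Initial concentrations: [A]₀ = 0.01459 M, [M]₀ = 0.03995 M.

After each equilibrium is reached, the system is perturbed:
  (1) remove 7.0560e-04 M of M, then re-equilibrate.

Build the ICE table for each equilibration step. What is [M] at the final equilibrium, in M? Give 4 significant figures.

Q₀ = 513.9 vs Keq = 0.01863 ⇒ Q>K, reverse
Step 1:
                   A          M
  I          0.01459    0.03995
  C          0.05608   -0.03739
  E          0.07067   0.002564
  solve Keq expr → x = -0.01869; check Q = 0.01863
Then remove 7.0560e-04 M of M.
Step 2:
                   A          M
  I          0.07067   0.001859
  C       -9.7877e-04 6.5251e-04
  E          0.06969   0.002511
  solve Keq expr → x = 3.2626e-04; check Q = 0.01863

[M]_eq = 0.002511 M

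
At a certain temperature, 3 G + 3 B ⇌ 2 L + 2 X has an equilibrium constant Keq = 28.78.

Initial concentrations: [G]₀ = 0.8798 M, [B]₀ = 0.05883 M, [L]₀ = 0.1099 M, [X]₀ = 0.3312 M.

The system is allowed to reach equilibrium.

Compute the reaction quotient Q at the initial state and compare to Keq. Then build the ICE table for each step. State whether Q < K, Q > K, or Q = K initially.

Q₀ = 9.555 vs Keq = 28.78 ⇒ Q<K, forward
Step 1:
                  G         B         L         X
  init       0.8798   0.05883    0.1099    0.3312
  Δ        -0.01424  -0.01424  0.009493  0.009493
  eq         0.8656   0.04459    0.1194    0.3407
  solve Keq expr → x = 0.004747; check Q = 28.78

Q₀ = 9.555; Q < K (proceeds forward)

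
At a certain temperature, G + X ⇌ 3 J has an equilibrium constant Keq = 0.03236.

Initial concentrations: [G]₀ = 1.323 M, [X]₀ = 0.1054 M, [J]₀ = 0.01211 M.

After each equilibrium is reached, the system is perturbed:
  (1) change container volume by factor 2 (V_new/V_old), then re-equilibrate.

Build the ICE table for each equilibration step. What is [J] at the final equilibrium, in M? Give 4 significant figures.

[J]_eq = 0.08245 M

Q₀ = 1.2736e-05 vs Keq = 0.03236 ⇒ Q<K, forward
Step 1:
                  G         X         J
  I           1.323    0.1054   0.01211
  C        -0.04197  -0.04197    0.1259
  E           1.281   0.06343     0.138
  solve Keq expr → x = 0.04197; check Q = 0.03236
Then change container volume by factor 2 (V_new/V_old).
Step 2:
                  G         X         J
  I          0.6405   0.03171   0.06901
  C        -0.00448  -0.00448   0.01344
  E           0.636   0.02723   0.08245
  solve Keq expr → x = 0.00448; check Q = 0.03236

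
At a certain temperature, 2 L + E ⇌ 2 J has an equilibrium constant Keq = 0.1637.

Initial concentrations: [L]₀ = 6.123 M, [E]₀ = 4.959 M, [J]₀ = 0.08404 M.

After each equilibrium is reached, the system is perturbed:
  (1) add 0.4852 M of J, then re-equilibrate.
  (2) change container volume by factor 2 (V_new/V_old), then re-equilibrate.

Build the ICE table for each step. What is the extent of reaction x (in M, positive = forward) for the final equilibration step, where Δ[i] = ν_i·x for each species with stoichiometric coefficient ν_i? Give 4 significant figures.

Q₀ = 3.7988e-05 vs Keq = 0.1637 ⇒ Q<K, forward
Step 1:
                   L          E          J
  I            6.123      4.959    0.08404
  C           -2.622     -1.311      2.622
  E            3.501      3.648      2.706
  solve Keq expr → x = 1.311; check Q = 0.1637
Then add 0.4852 M of J.
Step 2:
                   L          E          J
  I            3.501      3.648      3.191
  C           0.2463     0.1232    -0.2463
  E            3.748      3.771      2.945
  solve Keq expr → x = -0.1232; check Q = 0.1637
Then change container volume by factor 2 (V_new/V_old).
Step 3:
                   L          E          J
  I            1.874      1.886      1.472
  C           0.2522     0.1261    -0.2522
  E            2.126      2.012       1.22
  solve Keq expr → x = -0.1261; check Q = 0.1637

x = -0.1261 M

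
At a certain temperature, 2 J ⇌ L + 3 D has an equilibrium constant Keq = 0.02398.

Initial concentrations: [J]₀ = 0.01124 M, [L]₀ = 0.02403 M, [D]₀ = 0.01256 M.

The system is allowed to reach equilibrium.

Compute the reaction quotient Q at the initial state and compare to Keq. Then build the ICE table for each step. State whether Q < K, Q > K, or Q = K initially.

Q₀ = 3.7687e-04; Q < K (proceeds forward)

Q₀ = 3.7687e-04 vs Keq = 0.02398 ⇒ Q<K, forward
Step 1:
                  J         L         D
  init      0.01124   0.02403   0.01256
  Δ       -0.007348  0.003674   0.01102
  eq       0.003892    0.0277   0.02358
  solve Keq expr → x = 0.003674; check Q = 0.02398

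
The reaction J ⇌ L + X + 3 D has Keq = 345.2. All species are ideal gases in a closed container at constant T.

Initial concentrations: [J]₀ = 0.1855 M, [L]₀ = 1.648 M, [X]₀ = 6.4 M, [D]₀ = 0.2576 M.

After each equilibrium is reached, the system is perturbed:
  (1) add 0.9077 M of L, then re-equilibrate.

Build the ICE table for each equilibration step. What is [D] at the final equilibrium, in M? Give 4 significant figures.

[D]_eq = 0.7489 M

Q₀ = 0.9719 vs Keq = 345.2 ⇒ Q<K, forward
Step 1:
                   J          L          X          D
  I           0.1855      1.648        6.4     0.2576
  C          -0.1699     0.1699     0.1699     0.5096
  E          0.01562      1.818       6.57     0.7672
  solve Keq expr → x = 0.1699; check Q = 345.2
Then add 0.9077 M of L.
Step 2:
                   J          L          X          D
  I          0.01562      2.726       6.57     0.7672
  C         0.006097  -0.006097  -0.006097   -0.01829
  E          0.02172      2.719      6.564     0.7489
  solve Keq expr → x = -0.006097; check Q = 345.2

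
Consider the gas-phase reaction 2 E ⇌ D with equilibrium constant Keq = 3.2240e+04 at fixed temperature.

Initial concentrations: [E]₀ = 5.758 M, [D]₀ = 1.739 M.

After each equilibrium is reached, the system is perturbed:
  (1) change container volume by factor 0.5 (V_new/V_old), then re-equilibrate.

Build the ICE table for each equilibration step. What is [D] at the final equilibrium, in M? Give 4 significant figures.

Q₀ = 0.05245 vs Keq = 3.2240e+04 ⇒ Q<K, forward
Step 1:
                    E           D
  I             5.758       1.739
  C            -5.746       2.873
  E           0.01196       4.612
  solve Keq expr → x = 2.873; check Q = 3.2240e+04
Then change container volume by factor 0.5 (V_new/V_old).
Step 2:
                    E           D
  I           0.02392       9.224
  C         -0.007003    0.003502
  E           0.01692       9.228
  solve Keq expr → x = 0.003502; check Q = 3.2240e+04

[D]_eq = 9.228 M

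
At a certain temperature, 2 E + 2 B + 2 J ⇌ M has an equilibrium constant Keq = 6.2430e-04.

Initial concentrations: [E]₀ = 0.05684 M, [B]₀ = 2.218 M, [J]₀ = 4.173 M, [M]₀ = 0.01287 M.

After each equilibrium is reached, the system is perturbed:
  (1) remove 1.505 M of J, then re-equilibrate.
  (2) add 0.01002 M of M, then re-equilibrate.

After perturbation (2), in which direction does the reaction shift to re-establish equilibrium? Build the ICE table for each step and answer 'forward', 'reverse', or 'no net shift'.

Q₀ = 0.0465 vs Keq = 6.2430e-04 ⇒ Q>K, reverse
Step 1:
                   E          B          J          M
  I          0.05684      2.218      4.173    0.01287
  C            0.025      0.025      0.025    -0.0125
  E          0.08184      2.243      4.198 3.7072e-04
  solve Keq expr → x = -0.0125; check Q = 6.2430e-04
Then remove 1.505 M of J.
Step 2:
                   E          B          J          M
  I          0.08184      2.243      2.693 3.7072e-04
  C       4.3288e-04 4.3288e-04 4.3288e-04 -2.1644e-04
  E          0.08227      2.243      2.693 1.5429e-04
  solve Keq expr → x = -2.1644e-04; check Q = 6.2430e-04
Then add 0.01002 M of M.
Step 3:
                   E          B          J          M
  I          0.08227      2.243      2.693    0.01017
  C          0.01986    0.01986    0.01986  -0.009929
  E           0.1021      2.263      2.713 2.4556e-04
  solve Keq expr → x = -0.009929; check Q = 6.2430e-04

Direction: reverse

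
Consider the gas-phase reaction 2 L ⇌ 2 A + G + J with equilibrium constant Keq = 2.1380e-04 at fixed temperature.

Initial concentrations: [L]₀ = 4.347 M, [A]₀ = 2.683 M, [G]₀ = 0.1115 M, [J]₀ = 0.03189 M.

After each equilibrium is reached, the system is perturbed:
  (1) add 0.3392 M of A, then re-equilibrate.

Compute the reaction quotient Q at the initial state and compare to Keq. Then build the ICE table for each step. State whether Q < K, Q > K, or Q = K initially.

Q₀ = 0.001355; Q > K (proceeds reverse)

Q₀ = 0.001355 vs Keq = 2.1380e-04 ⇒ Q>K, reverse
Step 1:
                   L          A          G          J
  init         4.347      2.683     0.1115    0.03189
  Δ          0.04999   -0.04999     -0.025     -0.025
  eq           4.397      2.633     0.0865   0.006893
  solve Keq expr → x = -0.025; check Q = 2.1380e-04
Then add 0.3392 M of A.
Step 2:
                   L          A          G          J
  init         4.397      2.972     0.0865   0.006893
  Δ         0.002757  -0.002757  -0.001379  -0.001379
  eq             4.4      2.969    0.08512   0.005514
  solve Keq expr → x = -0.001379; check Q = 2.1380e-04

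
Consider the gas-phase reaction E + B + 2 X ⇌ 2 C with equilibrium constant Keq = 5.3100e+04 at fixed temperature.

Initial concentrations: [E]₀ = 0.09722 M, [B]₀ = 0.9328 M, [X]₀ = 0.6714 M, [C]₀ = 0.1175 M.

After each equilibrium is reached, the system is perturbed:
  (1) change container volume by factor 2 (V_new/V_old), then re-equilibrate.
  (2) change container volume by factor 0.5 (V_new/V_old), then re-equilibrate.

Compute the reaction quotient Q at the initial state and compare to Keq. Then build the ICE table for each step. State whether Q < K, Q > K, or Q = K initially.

Q₀ = 0.3377; Q < K (proceeds forward)

Q₀ = 0.3377 vs Keq = 5.3100e+04 ⇒ Q<K, forward
Step 1:
                    E           B           X           C
  init        0.09722      0.9328      0.6714      0.1175
  Δ          -0.09721    -0.09721     -0.1944      0.1944
  eq       9.6383e-06      0.8356       0.477      0.3119
  solve Keq expr → x = 0.09721; check Q = 5.3100e+04
Then change container volume by factor 2 (V_new/V_old).
Step 2:
                    E           B           X           C
  init     4.8192e-06      0.4178      0.2385       0.156
  Δ        1.4445e-05  1.4445e-05  2.8890e-05 -2.8890e-05
  eq       1.9264e-05      0.4178      0.2385      0.1559
  solve Keq expr → x = -1.4445e-05; check Q = 5.3100e+04
Then change container volume by factor 0.5 (V_new/V_old).
Step 3:
                    E           B           X           C
  init     3.8528e-05      0.8356       0.477      0.3119
  Δ       -2.8890e-05 -2.8890e-05 -5.7780e-05  5.7780e-05
  eq       9.6383e-06      0.8356       0.477      0.3119
  solve Keq expr → x = 2.8890e-05; check Q = 5.3100e+04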